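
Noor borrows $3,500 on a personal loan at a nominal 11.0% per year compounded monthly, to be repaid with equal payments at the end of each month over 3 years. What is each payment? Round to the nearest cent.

Periodic rate i = 0.11/12 = 0.00916667; n = 3 × 12 = 36 periods.
Annuity-PV factor = 30.544874; PMT = 3500 / 30.544874 = 114.5855

$114.59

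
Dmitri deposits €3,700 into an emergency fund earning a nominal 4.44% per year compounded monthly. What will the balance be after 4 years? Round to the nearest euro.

i = 0.0444/12 = 0.0037 per month; n = 4·12 = 48.
3,700 × (1+0.0037)^48 = 3,700 × 1.193956 = 4,417.6376

€4,418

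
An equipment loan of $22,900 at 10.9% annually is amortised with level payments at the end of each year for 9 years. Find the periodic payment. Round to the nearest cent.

PMT = 22900 / ( [1 − (1+0.109)^(−9)] / 0.109 ) = 22900 / 5.558635 = 4,119.7162

$4,119.72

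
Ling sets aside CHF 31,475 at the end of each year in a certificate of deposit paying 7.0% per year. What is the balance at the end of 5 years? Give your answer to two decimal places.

CHF 181,004.51

Accumulation factor s(5|0.07) = 5.750739; FV = 31475 × 5.750739 = 181,004.5103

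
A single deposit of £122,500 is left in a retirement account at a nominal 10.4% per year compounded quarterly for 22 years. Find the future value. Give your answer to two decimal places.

£1,172,475.66

i = 0.104/4 = 0.026 per quarter; n = 22·4 = 88.
FV = 122,500 × (1 + 0.026)^88 = 1,172,475.6633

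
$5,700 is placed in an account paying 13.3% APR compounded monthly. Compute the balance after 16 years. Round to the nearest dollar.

$47,312

Periodic rate i = 0.133/12 = 0.0110833; n = 16 × 12 = 192 periods.
5,700 × (1+0.0110833)^192 = 5,700 × 8.300317 = 47,311.8089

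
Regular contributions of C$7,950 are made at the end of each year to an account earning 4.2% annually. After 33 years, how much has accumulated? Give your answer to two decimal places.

Accumulation factor s(33|0.042) = 68.742397; FV = 7950 × 68.742397 = 546,502.0543

C$546,502.05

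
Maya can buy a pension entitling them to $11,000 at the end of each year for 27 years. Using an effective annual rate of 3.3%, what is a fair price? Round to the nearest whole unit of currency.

$194,603

PV = 11000 × [1 − (1+0.033)^(−27)] / 0.033 = 11000 × 17.691221 = 194,603.4362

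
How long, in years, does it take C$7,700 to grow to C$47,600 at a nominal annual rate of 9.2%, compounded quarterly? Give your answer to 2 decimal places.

Periodic rate i = 0.092/4 = 0.023.
n = ln(47600/7700) / ln(1+0.023) = ln(6.18182) / 0.022739 = 80.1079 quarters
= 80.1079/4 years

20.03 years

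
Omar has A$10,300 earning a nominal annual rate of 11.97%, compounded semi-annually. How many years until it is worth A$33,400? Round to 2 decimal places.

Periodic rate i = 0.1197/2 = 0.05985.
(1+i)^n = 33400/10300 = 3.24272, so n = ln 3.24272 / ln 1.05985 = 20.2385 half-years
= 20.2385/2 years

10.12 years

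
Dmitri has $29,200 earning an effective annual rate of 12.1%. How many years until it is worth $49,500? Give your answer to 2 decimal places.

4.62 years

n = ln(49500/29200) / ln(1+0.121) = ln(1.69521) / 0.114221 = 4.6209 years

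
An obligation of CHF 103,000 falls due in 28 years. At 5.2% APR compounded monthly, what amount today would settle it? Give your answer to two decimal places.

CHF 24,091.87

Periodic rate i = 0.052/12 = 0.00433333; n = 28 × 12 = 336 periods.
Discount factor = (1+0.00433333)^(−336) = 0.233902; PV = 103,000 × 0.233902 = 24,091.8732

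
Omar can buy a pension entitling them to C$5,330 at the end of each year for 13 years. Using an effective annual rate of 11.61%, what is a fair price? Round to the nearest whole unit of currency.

C$34,900

Annuity factor a(13|0.1161) = 6.547754; PV = 5330 × 6.547754 = 34,899.5293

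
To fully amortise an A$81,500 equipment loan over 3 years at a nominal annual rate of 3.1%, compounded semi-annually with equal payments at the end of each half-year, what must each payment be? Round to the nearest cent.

i = 0.031/2 = 0.0155 per half-year; n = 3·2 = 6.
PMT = 81500 / ( [1 − (1+0.0155)^(−6)] / 0.0155 ) = 81500 / 5.687499 = 14,329.6730

A$14,329.67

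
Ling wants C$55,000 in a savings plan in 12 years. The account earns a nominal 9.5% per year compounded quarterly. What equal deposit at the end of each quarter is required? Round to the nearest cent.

C$626.39

i = 0.095/4 = 0.02375 per quarter; n = 12·4 = 48.
PMT = 55000 / ( [(1+0.02375)^48 − 1] / 0.02375 ) = 55000 / 87.805249 = 626.3862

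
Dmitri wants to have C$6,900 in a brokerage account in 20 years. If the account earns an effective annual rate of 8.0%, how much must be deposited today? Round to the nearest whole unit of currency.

C$1,480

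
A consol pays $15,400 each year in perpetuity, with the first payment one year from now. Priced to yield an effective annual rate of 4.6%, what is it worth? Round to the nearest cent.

PV = PMT / i = 15400 / 0.046 = 334,782.6087

$334,782.61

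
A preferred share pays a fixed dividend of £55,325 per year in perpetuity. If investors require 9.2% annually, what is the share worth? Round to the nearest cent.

£601,358.70

PV = C/r = 55325/0.092 = 601,358.6957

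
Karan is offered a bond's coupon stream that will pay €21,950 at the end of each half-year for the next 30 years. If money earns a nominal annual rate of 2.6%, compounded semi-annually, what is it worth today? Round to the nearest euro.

With 2 periods per year: i = 0.013, n = 60.
PV = PMT · [1 − (1+i)^(−n)] / i = 21950 · 41.483386 = 910,560.3220

€910,560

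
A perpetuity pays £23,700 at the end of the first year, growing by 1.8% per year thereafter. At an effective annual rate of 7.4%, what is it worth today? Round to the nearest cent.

PV = D₁/(r − g) = 23700/(0.074 − 0.018) = 423,214.2857

£423,214.29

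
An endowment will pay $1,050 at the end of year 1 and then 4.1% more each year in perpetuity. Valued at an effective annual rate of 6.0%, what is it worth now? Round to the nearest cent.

PV = PMT / (i − g) = 1050 / (0.06 − 0.041) = 1050 / 0.019000 = 55,263.1579

$55,263.16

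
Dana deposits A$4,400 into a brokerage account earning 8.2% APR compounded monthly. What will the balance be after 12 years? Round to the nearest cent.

Periodic rate i = 0.082/12 = 0.00683333; n = 12 × 12 = 144 periods.
FV = 4,400 × (1 + 0.00683333)^144 = 11,731.2683

A$11,731.27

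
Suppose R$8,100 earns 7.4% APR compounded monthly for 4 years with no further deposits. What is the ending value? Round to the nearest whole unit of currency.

R$10,880

With 12 periods per year: i = 0.00616667, n = 48.
FV = 8,100 × (1 + 0.00616667)^48 = 10,880.3143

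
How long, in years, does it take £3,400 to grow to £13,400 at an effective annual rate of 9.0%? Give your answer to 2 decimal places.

(1+i)^n = 13400/3400 = 3.94118, so n = ln 3.94118 / ln 1.09 = 15.9146 years

15.91 years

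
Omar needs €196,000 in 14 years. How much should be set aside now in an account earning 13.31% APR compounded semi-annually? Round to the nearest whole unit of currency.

€32,269

With 2 periods per year: i = 0.06655, n = 28.
PV = 196,000 / (1 + 0.06655)^28 = 196,000 / 6.073991 = 32,268.7327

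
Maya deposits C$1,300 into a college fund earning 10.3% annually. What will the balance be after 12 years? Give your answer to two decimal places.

C$4,215.50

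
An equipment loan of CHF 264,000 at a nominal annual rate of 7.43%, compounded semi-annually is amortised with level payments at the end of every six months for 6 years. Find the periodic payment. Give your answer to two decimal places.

CHF 27,666.58

With 2 periods per year: i = 0.03715, n = 12.
PMT = 264000 / ( [1 − (1+0.03715)^(−12)] / 0.03715 ) = 264000 / 9.542200 = 27,666.5761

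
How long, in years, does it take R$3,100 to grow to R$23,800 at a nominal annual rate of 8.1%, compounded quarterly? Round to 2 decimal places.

25.42 years

Periodic rate i = 0.081/4 = 0.02025.
n = ln(23800/3100) / ln(1+0.02025) = ln(7.67742) / 0.020048 = 101.6717 quarters
= 101.6717/4 years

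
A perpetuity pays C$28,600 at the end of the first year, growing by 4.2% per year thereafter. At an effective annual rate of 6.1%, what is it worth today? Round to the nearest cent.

C$1,505,263.16

PV = D₁/(r − g) = 28600/(0.061 − 0.042) = 1,505,263.1579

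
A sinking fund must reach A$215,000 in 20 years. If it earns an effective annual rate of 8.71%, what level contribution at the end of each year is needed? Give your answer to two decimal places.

A$4,341.26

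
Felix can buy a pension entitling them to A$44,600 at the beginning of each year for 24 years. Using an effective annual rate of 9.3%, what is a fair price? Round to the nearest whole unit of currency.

A$462,142

Annuity factor a(24|0.093) × (1+i) = 10.361925; PV = 44600 × 10.361925 = 462,141.8343
Payments are at the start of each period, so multiply by (1+i).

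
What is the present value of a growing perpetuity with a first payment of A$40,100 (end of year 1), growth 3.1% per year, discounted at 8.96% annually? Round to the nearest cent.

A$684,300.34

PV = D₁/(r − g) = 40100/(0.0896 − 0.031) = 684,300.3413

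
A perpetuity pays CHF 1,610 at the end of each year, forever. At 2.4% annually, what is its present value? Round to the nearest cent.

PV = PMT / i = 1610 / 0.024 = 67,083.3333

CHF 67,083.33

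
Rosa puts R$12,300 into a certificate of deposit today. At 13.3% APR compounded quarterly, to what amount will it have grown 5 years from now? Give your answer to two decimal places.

i = 0.133/4 = 0.03325 per quarter; n = 5·4 = 20.
FV = 12,300 × (1 + 0.03325)^20 = 23,659.9265

R$23,659.93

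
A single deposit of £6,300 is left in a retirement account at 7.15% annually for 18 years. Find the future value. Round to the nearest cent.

£21,837.34

FV = 6,300 × (1 + 0.0715)^18 = 21,837.3385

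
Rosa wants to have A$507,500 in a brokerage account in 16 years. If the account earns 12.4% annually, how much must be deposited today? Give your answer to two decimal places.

PV = FV·(1+i)^(−n) = 507,500 × 0.154077 = 78,194.2947

A$78,194.29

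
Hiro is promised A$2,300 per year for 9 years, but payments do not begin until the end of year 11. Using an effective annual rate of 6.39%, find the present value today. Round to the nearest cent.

PV at t=10 (ordinary 9-year annuity): 2300 × a(9|0.0639) = 2300 × 6.687722 = 15,381.7609
Discount back 10 years: 15,381.7609 × (1+0.0639)^(−10) = 15,381.7609 × 0.538260 = 8,279.3829

A$8,279.38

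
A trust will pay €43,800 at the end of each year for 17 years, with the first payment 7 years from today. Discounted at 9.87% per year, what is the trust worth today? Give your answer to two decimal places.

Value one period before first payment (t=6): 43800 × [1 − (1+0.0987)^(−17)] / 0.0987 = 43800 × 8.086503 = 354,188.8355
PV₀ = 354,188.8355 / (1+0.0987)^6 = 354,188.8355 / 1.759036 = 201,353.9346

€201,353.93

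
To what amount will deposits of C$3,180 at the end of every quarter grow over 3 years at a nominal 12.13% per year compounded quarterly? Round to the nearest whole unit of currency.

C$45,214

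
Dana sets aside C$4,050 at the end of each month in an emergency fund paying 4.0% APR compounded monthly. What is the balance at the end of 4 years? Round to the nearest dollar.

i = 0.04/12 = 0.00333333 per month; n = 4·12 = 48.
Accumulation factor s(48|0.00333333) = 51.959601; FV = 4050 × 51.959601 = 210,436.3840

C$210,436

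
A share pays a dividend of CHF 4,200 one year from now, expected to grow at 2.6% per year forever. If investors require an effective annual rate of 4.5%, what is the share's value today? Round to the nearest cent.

CHF 221,052.63

PV = PMT / (i − g) = 4200 / (0.045 − 0.026) = 4200 / 0.019000 = 221,052.6316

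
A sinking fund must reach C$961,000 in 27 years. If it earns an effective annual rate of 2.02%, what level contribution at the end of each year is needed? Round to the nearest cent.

FV-annuity factor = 35.442872; PMT = 961000 / 35.442872 = 27,114.0559

C$27,114.06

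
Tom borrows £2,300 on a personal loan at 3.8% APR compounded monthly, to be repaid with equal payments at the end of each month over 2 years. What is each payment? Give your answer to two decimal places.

£99.67

i = 0.038/12 = 0.00316667 per month; n = 2·12 = 24.
Annuity-PV factor = 23.075525; PMT = 2300 / 23.075525 = 99.6727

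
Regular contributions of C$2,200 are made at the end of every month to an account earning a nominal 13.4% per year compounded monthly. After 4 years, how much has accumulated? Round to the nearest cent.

C$138,715.63

With 12 periods per year: i = 0.0111667, n = 48.
FV = 2200 × [(1+0.0111667)^48 − 1] / 0.0111667 = 2200 × 63.052559 = 138,715.6289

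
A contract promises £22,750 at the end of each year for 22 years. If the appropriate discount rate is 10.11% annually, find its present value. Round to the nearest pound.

£197,983

PV = 22750 × [1 − (1+0.1011)^(−22)] / 0.1011 = 22750 × 8.702530 = 197,982.5624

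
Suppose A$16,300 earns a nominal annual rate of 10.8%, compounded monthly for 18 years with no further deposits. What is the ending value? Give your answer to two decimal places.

A$112,896.25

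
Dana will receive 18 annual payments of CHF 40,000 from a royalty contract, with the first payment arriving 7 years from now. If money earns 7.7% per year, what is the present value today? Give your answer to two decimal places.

CHF 245,292.83

PV at t=6 (ordinary 18-year annuity): 40000 × a(18|0.077) = 40000 × 9.570157 = 382,806.2986
PV₀ = 382,806.2986 / (1+0.077)^6 = 382,806.2986 / 1.560609 = 245,292.8308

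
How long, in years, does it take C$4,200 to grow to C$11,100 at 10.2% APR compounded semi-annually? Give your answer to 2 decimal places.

Periodic rate i = 0.102/2 = 0.051.
n = ln(11100/4200) / ln(1+0.051) = ln(2.64286) / 0.049742 = 19.5380 half-years
= 19.5380/2 years

9.77 years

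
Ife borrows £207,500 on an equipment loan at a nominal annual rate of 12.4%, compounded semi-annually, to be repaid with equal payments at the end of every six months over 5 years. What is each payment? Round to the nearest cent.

With 2 periods per year: i = 0.062, n = 10.
Annuity-PV factor = 7.290846; PMT = 207500 / 7.290846 = 28,460.3455

£28,460.35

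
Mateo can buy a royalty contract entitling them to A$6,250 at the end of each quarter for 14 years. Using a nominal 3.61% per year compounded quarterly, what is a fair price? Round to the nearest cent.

i = 0.0361/4 = 0.009025 per quarter; n = 14·4 = 56.
PV = PMT · [1 − (1+i)^(−n)] / i = 6250 · 43.807937 = 273,799.6083

A$273,799.61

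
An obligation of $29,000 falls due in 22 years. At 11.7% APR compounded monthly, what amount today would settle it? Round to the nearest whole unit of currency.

$2,238

i = 0.117/12 = 0.00975 per month; n = 22·12 = 264.
PV = 29,000 / (1 + 0.00975)^264 = 29,000 / 12.955660 = 2,238.4040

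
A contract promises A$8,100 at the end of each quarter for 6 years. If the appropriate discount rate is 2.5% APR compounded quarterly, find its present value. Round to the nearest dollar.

With 4 periods per year: i = 0.00625, n = 24.
PV = 8100 × [1 − (1+0.00625)^(−24)] / 0.00625 = 8100 × 22.222423 = 180,001.6294

A$180,002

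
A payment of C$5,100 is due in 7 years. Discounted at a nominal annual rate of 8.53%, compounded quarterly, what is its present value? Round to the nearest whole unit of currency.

C$2,825

With 4 periods per year: i = 0.021325, n = 28.
Discount factor = (1+0.021325)^(−28) = 0.553872; PV = 5,100 × 0.553872 = 2,824.7448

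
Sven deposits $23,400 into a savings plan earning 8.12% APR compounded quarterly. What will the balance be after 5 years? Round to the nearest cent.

With 4 periods per year: i = 0.0203, n = 20.
FV = PV·(1+i)^n = 23,400 × 1.494713 = 34,976.2779

$34,976.28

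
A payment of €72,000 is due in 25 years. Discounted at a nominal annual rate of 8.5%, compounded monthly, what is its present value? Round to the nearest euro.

With 12 periods per year: i = 0.00708333, n = 300.
PV = 72,000 / (1 + 0.00708333)^300 = 72,000 / 8.310413 = 8,663.8293

€8,664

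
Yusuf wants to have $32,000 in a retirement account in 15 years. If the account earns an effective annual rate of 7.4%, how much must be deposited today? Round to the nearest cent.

Discount factor = (1+0.074)^(−15) = 0.342717; PV = 32,000 × 0.342717 = 10,966.9473

$10,966.95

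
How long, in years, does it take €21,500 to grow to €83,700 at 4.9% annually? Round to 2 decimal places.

n = ln(83700/21500) / ln(1+0.049) = ln(3.89302) / 0.047837 = 28.4127 years

28.41 years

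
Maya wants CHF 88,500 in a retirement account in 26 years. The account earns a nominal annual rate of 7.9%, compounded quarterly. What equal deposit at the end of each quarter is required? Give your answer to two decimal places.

CHF 263.06

i = 0.079/4 = 0.01975 per quarter; n = 26·4 = 104.
PMT = 88500 / ( [(1+0.01975)^104 − 1] / 0.01975 ) = 88500 / 336.427857 = 263.0579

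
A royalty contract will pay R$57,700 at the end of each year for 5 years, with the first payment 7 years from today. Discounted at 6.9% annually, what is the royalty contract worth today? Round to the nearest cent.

Value one period before first payment (t=6): 57700 × [1 − (1+0.069)^(−5)] / 0.069 = 57700 × 4.111199 = 237,216.1963
Discount back 6 years: 237,216.1963 × (1+0.069)^(−6) = 237,216.1963 × 0.670091 = 158,956.4323

R$158,956.43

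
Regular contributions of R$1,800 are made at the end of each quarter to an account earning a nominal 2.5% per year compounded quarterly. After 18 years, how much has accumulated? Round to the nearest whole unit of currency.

With 4 periods per year: i = 0.00625, n = 72.
FV = PMT · [(1+i)^n − 1] / i = 1800 · 90.578789 = 163,041.8199

R$163,042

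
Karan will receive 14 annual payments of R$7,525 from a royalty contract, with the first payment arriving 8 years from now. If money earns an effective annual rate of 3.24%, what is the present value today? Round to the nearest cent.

R$66,899.10

PV at t=7 (ordinary 14-year annuity): 7525 × a(14|0.0324) = 7525 × 11.113472 = 83,628.8789
PV₀ = 83,628.8789 / (1+0.0324)^7 = 83,628.8789 / 1.250075 = 66,899.1044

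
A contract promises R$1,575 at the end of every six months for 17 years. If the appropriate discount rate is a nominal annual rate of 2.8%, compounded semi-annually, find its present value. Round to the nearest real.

i = 0.028/2 = 0.014 per half-year; n = 17·2 = 34.
PV = 1575 × [1 − (1+0.014)^(−34)] / 0.014 = 1575 × 26.905871 = 42,376.7473

R$42,377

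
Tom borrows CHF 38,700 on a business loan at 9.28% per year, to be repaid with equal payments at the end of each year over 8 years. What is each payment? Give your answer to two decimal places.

CHF 7,065.03

PMT = 38700 / ( [1 − (1+0.0928)^(−8)] / 0.0928 ) = 38700 / 5.477684 = 7,065.0294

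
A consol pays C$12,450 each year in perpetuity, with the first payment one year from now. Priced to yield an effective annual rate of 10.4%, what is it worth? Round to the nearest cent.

PV = C/r = 12450/0.104 = 119,711.5385

C$119,711.54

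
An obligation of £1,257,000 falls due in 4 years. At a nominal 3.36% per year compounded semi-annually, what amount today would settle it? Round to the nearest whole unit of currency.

i = 0.0336/2 = 0.0168 per half-year; n = 4·2 = 8.
Discount factor = (1+0.0168)^(−8) = 0.875217; PV = 1,257,000 × 0.875217 = 1,100,147.6548

£1,100,148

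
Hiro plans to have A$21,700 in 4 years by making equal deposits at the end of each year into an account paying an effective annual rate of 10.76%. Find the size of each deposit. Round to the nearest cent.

A$4,623.75

FV-annuity factor = 4.693157; PMT = 21700 / 4.693157 = 4,623.7535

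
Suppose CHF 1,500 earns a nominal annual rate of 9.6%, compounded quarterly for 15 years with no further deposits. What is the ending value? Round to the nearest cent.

i = 0.096/4 = 0.024 per quarter; n = 15·4 = 60.
1,500 × (1+0.024)^60 = 1,500 × 4.149516 = 6,224.2734

CHF 6,224.27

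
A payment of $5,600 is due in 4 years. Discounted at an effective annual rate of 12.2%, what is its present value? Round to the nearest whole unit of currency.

Discount factor = (1+0.122)^(−4) = 0.630999; PV = 5,600 × 0.630999 = 3,533.5936

$3,534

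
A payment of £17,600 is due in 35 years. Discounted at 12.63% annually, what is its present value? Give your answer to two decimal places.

Discount factor = (1+0.1263)^(−35) = 0.015563; PV = 17,600 × 0.015563 = 273.9175

£273.92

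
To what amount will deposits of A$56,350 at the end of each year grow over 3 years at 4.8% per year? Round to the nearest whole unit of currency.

Accumulation factor s(3|0.048) = 3.146304; FV = 56350 × 3.146304 = 177,294.2304

A$177,294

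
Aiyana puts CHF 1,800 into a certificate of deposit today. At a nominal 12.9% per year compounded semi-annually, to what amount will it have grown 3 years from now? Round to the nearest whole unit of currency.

With 2 periods per year: i = 0.0645, n = 6.
FV = PV·(1+i)^n = 1,800 × 1.455037 = 2,619.0663

CHF 2,619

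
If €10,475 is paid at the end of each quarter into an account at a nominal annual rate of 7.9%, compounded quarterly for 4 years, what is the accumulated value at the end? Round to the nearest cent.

€194,867.95

Periodic rate i = 0.079/4 = 0.01975; n = 4 × 4 = 16 periods.
FV = PMT · [(1+i)^n − 1] / i = 10475 · 18.603145 = 194,867.9453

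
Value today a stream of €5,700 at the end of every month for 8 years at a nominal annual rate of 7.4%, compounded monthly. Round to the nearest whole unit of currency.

With 12 periods per year: i = 0.00616667, n = 96.
PV = PMT · [1 − (1+i)^(−n)] / i = 5700 · 72.287622 = 412,039.4456

€412,039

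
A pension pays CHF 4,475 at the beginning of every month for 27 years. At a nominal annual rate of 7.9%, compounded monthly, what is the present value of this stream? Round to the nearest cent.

CHF 602,585.65

i = 0.079/12 = 0.00658333 per month; n = 27·12 = 324.
Annuity factor a(324|0.00658333) × (1+i) = 134.656011; PV = 4475 × 134.656011 = 602,585.6472
Payments are at the start of each period, so multiply by (1+i).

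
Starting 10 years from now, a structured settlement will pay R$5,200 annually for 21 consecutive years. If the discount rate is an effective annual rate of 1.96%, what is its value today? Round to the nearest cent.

R$74,579.89

Value one period before first payment (t=9): 5200 × [1 − (1+0.0196)^(−21)] / 0.0196 = 5200 × 17.079961 = 88,815.7947
Discount back 9 years: 88,815.7947 × (1+0.0196)^(−9) = 88,815.7947 × 0.839714 = 74,579.8946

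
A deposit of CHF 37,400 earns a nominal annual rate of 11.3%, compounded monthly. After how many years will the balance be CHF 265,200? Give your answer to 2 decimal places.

Periodic rate i = 0.113/12 = 0.00941667.
(1+i)^n = 265200/37400 = 7.09091, so n = ln 7.09091 / ln 1.00942 = 208.9935 months
= 208.9935/12 years

17.42 years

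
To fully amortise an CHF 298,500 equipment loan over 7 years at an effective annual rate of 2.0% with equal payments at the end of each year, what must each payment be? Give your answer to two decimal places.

CHF 46,121.82

Annuity-PV factor = 6.471991; PMT = 298500 / 6.471991 = 46,121.8189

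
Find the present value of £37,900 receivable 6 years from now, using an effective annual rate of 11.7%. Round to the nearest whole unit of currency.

£19,513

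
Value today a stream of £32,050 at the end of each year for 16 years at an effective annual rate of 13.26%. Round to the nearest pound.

£208,739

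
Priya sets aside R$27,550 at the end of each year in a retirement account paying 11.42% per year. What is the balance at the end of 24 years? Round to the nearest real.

FV = 27550 × [(1+0.1142)^24 − 1] / 0.1142 = 27550 × 108.584381 = 2,991,499.7033

R$2,991,500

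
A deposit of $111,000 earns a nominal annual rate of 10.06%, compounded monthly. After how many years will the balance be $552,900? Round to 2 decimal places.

16.03 years

Periodic rate i = 0.1006/12 = 0.00838333.
(1+i)^n = 552900/111000 = 4.98108, so n = ln 4.98108 / ln 1.00838 = 192.3302 months
= 192.3302/12 years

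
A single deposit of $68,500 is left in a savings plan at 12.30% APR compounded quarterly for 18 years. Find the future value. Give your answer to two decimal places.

$606,361.06

i = 0.123/4 = 0.03075 per quarter; n = 18·4 = 72.
FV = 68,500 × (1 + 0.03075)^72 = 606,361.0573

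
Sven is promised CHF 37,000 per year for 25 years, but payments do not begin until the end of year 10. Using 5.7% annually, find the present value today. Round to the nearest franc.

PV at t=9 (ordinary 25-year annuity): 37000 × a(25|0.057) = 37000 × 13.156023 = 486,772.8471
PV₀ = 486,772.8471 / (1+0.057)^9 = 486,772.8471 / 1.646929 = 295,563.9479

CHF 295,564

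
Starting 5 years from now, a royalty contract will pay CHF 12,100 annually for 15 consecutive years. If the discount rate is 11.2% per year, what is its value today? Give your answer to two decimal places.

PV at t=4 (ordinary 15-year annuity): 12100 × a(15|0.112) = 12100 × 7.112177 = 86,057.3413
PV₀ = 86,057.3413 / (1+0.112)^4 = 86,057.3413 / 1.529041 = 56,281.9033

CHF 56,281.90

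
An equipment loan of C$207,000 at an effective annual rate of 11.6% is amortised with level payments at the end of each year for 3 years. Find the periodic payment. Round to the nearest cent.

C$85,592.46

Annuity-PV factor = 2.418437; PMT = 207000 / 2.418437 = 85,592.4580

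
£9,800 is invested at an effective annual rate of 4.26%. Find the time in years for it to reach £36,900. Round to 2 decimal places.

(1+i)^n = 36900/9800 = 3.76531, so n = ln 3.76531 / ln 1.0426 = 31.7811 years

31.78 years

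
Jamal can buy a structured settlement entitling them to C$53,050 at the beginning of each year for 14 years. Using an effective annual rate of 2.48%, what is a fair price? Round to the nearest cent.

Annuity factor a(14|0.0248) × (1+i) = 11.997460; PV = 53050 × 11.997460 = 636,465.2742
Payments are at the start of each period, so multiply by (1+i).

C$636,465.27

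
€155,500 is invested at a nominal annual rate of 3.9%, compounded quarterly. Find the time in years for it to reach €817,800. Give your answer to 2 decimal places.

42.77 years

Periodic rate i = 0.039/4 = 0.00975.
(1+i)^n = 817800/155500 = 5.25916, so n = ln 5.25916 / ln 1.00975 = 171.0822 quarters
= 171.0822/4 years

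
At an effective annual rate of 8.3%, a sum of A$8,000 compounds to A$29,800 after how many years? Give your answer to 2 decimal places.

n = ln(29800/8000) / ln(1+0.083) = ln(3.72500) / 0.079735 = 16.4930 years

16.49 years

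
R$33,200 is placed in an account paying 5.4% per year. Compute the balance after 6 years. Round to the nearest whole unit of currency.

FV = PV·(1+i)^n = 33,200 × 1.371020 = 45,517.8509

R$45,518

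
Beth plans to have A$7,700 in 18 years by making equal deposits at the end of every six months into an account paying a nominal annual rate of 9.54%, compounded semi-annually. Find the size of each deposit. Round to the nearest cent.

With 2 periods per year: i = 0.0477, n = 36.
FV-annuity factor = 91.240482; PMT = 7700 / 91.240482 = 84.3924

A$84.39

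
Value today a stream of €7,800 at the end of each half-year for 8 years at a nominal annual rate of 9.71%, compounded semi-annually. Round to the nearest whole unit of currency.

€85,414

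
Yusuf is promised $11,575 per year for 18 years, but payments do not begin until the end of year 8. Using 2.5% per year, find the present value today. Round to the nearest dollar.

PV at t=7 (ordinary 18-year annuity): 11575 × a(18|0.025) = 11575 × 14.353364 = 166,140.1840
PV₀ = 166,140.1840 / (1+0.025)^7 = 166,140.1840 / 1.188686 = 139,767.9609

$139,768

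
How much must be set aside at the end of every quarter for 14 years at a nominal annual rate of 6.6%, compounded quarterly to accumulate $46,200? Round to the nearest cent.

Periodic rate i = 0.066/4 = 0.0165; n = 14 × 4 = 56 periods.
FV-annuity factor = 90.934714; PMT = 46200 / 90.934714 = 508.0568

$508.06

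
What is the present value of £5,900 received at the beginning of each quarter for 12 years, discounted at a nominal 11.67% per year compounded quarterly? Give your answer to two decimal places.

i = 0.1167/4 = 0.029175 per quarter; n = 12·4 = 48.
PV = PMT · [1 − (1+i)^(−n)] / i × (1+i) = 5900 · 26.404455 = 155,786.2827
(Beginning-of-period payments → annuity-due factor ×(1+i).)

£155,786.28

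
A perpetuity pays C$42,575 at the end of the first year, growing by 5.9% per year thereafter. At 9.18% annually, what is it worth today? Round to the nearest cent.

PV = D₁/(r − g) = 42575/(0.0918 − 0.059) = 1,298,018.2927

C$1,298,018.29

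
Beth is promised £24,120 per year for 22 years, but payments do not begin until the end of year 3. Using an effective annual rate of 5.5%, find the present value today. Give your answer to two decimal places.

£272,685.75

PV at t=2 (ordinary 22-year annuity): 24120 × a(22|0.055) = 24120 × 12.583170 = 303,506.0538
PV₀ = 303,506.0538 / (1+0.055)^2 = 303,506.0538 / 1.113025 = 272,685.7472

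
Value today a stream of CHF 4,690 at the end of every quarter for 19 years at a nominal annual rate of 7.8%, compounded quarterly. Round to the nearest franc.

CHF 185,087

With 4 periods per year: i = 0.0195, n = 76.
PV = PMT · [1 − (1+i)^(−n)] / i = 4690 · 39.464271 = 185,087.4324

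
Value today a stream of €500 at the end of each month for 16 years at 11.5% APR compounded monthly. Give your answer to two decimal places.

€43,814.87

Periodic rate i = 0.115/12 = 0.00958333; n = 16 × 12 = 192 periods.
Annuity factor a(192|0.00958333) = 87.629750; PV = 500 × 87.629750 = 43,814.8750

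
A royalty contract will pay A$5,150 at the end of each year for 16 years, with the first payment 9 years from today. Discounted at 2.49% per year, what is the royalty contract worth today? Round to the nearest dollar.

A$55,268

Value one period before first payment (t=8): 5150 × [1 − (1+0.0249)^(−16)] / 0.0249 = 5150 × 13.065168 = 67,285.6149
Discount back 8 years: 67,285.6149 × (1+0.0249)^(−8) = 67,285.6149 × 0.821387 = 55,267.5587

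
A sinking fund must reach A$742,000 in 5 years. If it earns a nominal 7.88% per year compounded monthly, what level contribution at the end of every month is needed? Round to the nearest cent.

A$10,130.04

With 12 periods per year: i = 0.00656667, n = 60.
FV-annuity factor = 73.247483; PMT = 742000 / 73.247483 = 10,130.0409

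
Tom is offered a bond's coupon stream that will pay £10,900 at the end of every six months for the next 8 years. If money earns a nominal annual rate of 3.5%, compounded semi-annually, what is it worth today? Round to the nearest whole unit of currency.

£150,970

With 2 periods per year: i = 0.0175, n = 16.
PV = PMT · [1 − (1+i)^(−n)] / i = 10900 · 13.850497 = 150,970.4148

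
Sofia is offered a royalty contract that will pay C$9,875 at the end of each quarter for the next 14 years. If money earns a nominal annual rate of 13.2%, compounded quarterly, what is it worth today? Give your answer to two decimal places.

Periodic rate i = 0.132/4 = 0.033; n = 14 × 4 = 56 periods.
PV = 9875 × [1 − (1+0.033)^(−56)] / 0.033 = 9875 × 25.384130 = 250,668.2799

C$250,668.28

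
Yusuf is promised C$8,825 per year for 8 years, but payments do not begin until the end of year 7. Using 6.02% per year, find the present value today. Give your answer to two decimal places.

Value one period before first payment (t=6): 8825 × [1 − (1+0.0602)^(−8)] / 0.0602 = 8825 × 6.204881 = 54,758.0787
Discount back 6 years: 54,758.0787 × (1+0.0602)^(−6) = 54,758.0787 × 0.704163 = 38,558.6129

C$38,558.61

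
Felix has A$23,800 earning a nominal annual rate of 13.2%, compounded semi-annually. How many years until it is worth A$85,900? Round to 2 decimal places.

10.04 years

Periodic rate i = 0.132/2 = 0.066.
n = ln(85900/23800) / ln(1+0.066) = ln(3.60924) / 0.063913 = 20.0819 half-years
= 20.0819/2 years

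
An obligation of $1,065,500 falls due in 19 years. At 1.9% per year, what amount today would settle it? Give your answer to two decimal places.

PV = 1,065,500 / (1 + 0.019)^19 = 1,065,500 / 1.429913 = 745,150.4326

$745,150.43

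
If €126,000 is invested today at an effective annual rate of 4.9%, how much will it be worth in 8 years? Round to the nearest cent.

FV = PV·(1+i)^n = 126,000 × 1.466236 = 184,745.7476

€184,745.75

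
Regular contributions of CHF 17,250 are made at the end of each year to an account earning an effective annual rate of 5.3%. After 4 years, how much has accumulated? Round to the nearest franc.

Accumulation factor s(4|0.053) = 4.329385; FV = 17250 × 4.329385 = 74,681.8891

CHF 74,682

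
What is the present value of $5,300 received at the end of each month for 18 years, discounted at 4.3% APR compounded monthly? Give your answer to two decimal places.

i = 0.043/12 = 0.00358333 per month; n = 18·12 = 216.
PV = PMT · [1 − (1+i)^(−n)] / i = 5300 · 150.194469 = 796,030.6850

$796,030.68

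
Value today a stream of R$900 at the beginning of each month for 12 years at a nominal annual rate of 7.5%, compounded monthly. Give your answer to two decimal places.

i = 0.075/12 = 0.00625 per month; n = 12·12 = 144.
PV = PMT · [1 − (1+i)^(−n)] / i × (1+i) = 900 · 95.358691 = 85,822.8223
(annuity-due: payments at period start, so ×(1+i).)

R$85,822.82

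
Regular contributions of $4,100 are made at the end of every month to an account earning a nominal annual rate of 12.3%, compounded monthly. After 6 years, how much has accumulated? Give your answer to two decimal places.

With 12 periods per year: i = 0.01025, n = 72.
FV = 4100 × [(1+0.01025)^72 − 1] / 0.01025 = 4100 × 105.746801 = 433,561.8840

$433,561.88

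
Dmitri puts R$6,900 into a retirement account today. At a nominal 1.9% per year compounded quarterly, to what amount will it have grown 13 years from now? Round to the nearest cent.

Periodic rate i = 0.019/4 = 0.00475; n = 13 × 4 = 52 periods.
FV = PV·(1+i)^n = 6,900 × 1.279431 = 8,828.0719

R$8,828.07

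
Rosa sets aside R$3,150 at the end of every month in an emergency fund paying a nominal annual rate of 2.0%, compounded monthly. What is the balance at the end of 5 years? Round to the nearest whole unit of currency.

R$198,599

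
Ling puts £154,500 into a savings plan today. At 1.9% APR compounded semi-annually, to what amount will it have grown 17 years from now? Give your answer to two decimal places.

£213,080.39

i = 0.019/2 = 0.0095 per half-year; n = 17·2 = 34.
FV = 154,500 × (1 + 0.0095)^34 = 213,080.3862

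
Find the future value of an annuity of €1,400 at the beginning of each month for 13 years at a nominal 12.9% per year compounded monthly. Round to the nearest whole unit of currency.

€566,260

i = 0.129/12 = 0.01075 per month; n = 13·12 = 156.
FV = PMT · [(1+i)^n − 1] / i × (1+i) = 1400 · 404.471147 = 566,259.6063
(annuity-due: payments at period start, so ×(1+i).)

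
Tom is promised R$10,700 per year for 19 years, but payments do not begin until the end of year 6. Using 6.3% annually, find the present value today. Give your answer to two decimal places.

R$85,938.17

PV at t=5 (ordinary 19-year annuity): 10700 × a(19|0.063) = 10700 × 10.901058 = 116,641.3225
Discount back 5 years: 116,641.3225 × (1+0.063)^(−5) = 116,641.3225 × 0.736773 = 85,938.1722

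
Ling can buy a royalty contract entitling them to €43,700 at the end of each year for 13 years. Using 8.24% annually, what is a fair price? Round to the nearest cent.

Annuity factor a(13|0.0824) = 7.800498; PV = 43700 × 7.800498 = 340,881.7665

€340,881.77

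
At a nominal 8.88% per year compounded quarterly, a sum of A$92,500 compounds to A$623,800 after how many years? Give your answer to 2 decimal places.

21.73 years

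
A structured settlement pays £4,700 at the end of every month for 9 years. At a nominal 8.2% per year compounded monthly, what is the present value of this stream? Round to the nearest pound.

£358,160

Periodic rate i = 0.082/12 = 0.00683333; n = 9 × 12 = 108 periods.
PV = PMT · [1 − (1+i)^(−n)] / i = 4700 · 76.204303 = 358,160.2261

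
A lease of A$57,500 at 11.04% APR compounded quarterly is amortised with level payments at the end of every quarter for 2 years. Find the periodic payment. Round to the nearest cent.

A$8,108.52

Periodic rate i = 0.1104/4 = 0.0276; n = 2 × 4 = 8 periods.
PMT = 57500 / ( [1 − (1+0.0276)^(−8)] / 0.0276 ) = 57500 / 7.091307 = 8,108.5198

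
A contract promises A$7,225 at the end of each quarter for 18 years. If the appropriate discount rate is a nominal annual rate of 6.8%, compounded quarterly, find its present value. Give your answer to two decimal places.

Periodic rate i = 0.068/4 = 0.017; n = 18 × 4 = 72 periods.
PV = PMT · [1 − (1+i)^(−n)] / i = 7225 · 41.347512 = 298,735.7744

A$298,735.77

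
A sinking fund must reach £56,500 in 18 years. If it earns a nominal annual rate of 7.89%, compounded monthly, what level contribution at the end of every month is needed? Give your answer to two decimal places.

Periodic rate i = 0.0789/12 = 0.006575; n = 18 × 12 = 216 periods.
PMT = 56500 / ( [(1+0.006575)^216 − 1] / 0.006575 ) = 56500 / 474.335690 = 119.1140

£119.11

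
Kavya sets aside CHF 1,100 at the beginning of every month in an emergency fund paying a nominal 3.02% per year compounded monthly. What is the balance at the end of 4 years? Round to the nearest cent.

Periodic rate i = 0.0302/12 = 0.00251667; n = 4 × 12 = 48 periods.
Accumulation factor s(48|0.00251667) × (1+i) = 51.079746; FV = 1100 × 51.079746 = 56,187.7202
(annuity-due: payments at period start, so ×(1+i).)

CHF 56,187.72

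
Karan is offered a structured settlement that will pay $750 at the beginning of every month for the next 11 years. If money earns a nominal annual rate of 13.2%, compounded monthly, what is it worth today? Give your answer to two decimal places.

Periodic rate i = 0.132/12 = 0.011; n = 11 × 12 = 132 periods.
PV = 750 × [1 − (1+0.011)^(−132)] / 0.011 × (1+i) = 750 × 70.221769 = 52,666.3265
Payments are at the start of each period, so multiply by (1+i).

$52,666.33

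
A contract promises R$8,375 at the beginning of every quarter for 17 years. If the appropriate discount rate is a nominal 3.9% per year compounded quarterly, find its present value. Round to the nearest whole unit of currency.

i = 0.039/4 = 0.00975 per quarter; n = 17·4 = 68.
PV = 8375 × [1 − (1+0.00975)^(−68)] / 0.00975 × (1+i) = 8375 × 50.025548 = 418,963.9656
Payments are at the start of each period, so multiply by (1+i).

R$418,964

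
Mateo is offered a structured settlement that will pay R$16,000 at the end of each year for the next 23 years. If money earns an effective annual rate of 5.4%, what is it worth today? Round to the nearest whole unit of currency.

R$207,909

PV = 16000 × [1 − (1+0.054)^(−23)] / 0.054 = 16000 × 12.994283 = 207,908.5272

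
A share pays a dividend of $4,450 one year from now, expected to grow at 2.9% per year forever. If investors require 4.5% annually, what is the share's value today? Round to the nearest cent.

PV = PMT / (i − g) = 4450 / (0.045 − 0.029) = 4450 / 0.016000 = 278,125.0000

$278,125.00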